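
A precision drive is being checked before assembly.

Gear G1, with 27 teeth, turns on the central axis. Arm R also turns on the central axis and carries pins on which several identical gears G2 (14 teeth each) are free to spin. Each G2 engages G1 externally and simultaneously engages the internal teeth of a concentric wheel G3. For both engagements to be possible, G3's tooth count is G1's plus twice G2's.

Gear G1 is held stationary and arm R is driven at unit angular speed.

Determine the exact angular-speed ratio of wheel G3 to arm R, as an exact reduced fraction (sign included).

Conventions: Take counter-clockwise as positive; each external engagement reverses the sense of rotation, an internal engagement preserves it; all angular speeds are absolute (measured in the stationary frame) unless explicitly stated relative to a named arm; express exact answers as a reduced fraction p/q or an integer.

class = planetary set [G3 = 27+2·14 = 55; Willis about the carrier]
ring teeth: 27 + 2·14 = 55
27(ω_sun−ω_arm) = −55(ω_ring−ω_arm),  ω_sun = 0, ω_arm = 1
ω_ring = 1 − (27/55)(0−1) = 82/55
ω_out/ω_in = 82/55

82/55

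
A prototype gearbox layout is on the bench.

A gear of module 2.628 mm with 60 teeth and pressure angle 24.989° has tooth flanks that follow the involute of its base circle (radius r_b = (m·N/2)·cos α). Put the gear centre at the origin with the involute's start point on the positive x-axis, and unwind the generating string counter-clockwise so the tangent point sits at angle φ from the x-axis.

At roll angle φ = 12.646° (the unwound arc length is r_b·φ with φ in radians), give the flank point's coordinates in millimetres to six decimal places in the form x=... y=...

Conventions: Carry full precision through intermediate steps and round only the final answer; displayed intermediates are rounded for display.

x=73.179134 y=0.254867

topology: single-mesh involute geometry — m = 2.628, N = 60
pitch radius r_p = m·N/2 = 2.628·60/2 = 78.840000
base radius r_b = r_p·cos α = 78.840000·cos 24.989° = 71.459701
roll angle φ = 12.646° = 0.22071434 rad
x = r_b·(cos φ + φ·sin φ) = 73.179134
y = r_b·(sin φ − φ·cos φ) = 0.254867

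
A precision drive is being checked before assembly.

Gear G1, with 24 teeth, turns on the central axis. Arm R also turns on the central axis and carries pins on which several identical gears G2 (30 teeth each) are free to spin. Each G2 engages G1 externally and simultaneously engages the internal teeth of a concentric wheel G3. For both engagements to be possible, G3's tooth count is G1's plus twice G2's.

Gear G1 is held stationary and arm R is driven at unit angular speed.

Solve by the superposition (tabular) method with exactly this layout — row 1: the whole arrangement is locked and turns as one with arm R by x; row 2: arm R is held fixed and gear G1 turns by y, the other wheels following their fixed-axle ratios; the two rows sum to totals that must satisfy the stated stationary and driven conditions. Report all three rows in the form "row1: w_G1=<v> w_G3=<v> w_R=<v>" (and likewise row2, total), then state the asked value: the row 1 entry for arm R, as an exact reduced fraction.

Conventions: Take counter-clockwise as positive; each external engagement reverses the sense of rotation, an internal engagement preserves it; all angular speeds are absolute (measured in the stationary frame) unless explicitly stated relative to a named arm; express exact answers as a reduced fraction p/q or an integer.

row1: w_G1=1 w_G3=1 w_R=1
row2: w_G1=-1 w_G3=2/7 w_R=0
total: w_G1=0 w_G3=9/7 w_R=1
asked value: 1

class = planetary set [G3 = 24+2·30 = 84; Willis about the carrier]
row 1 (train locked, turned with arm): all members turn x
row 2 — arm fixed, fixed-axis ratios: sun y, ring −(24/84)·y, arm 0
boundary: total ω_sun = x + y = 0 and total ω_arm = x = 1  ⇒  y = -1, x = 1
row 2 ring = −(24/84)·(-1) = 2/7
totals (row 1 + row 2): sun 1 + (-1) = 0, ring 1 + 2/7 = 9/7, arm 1 + 0 = 1
asked cell (row1, arm) = 1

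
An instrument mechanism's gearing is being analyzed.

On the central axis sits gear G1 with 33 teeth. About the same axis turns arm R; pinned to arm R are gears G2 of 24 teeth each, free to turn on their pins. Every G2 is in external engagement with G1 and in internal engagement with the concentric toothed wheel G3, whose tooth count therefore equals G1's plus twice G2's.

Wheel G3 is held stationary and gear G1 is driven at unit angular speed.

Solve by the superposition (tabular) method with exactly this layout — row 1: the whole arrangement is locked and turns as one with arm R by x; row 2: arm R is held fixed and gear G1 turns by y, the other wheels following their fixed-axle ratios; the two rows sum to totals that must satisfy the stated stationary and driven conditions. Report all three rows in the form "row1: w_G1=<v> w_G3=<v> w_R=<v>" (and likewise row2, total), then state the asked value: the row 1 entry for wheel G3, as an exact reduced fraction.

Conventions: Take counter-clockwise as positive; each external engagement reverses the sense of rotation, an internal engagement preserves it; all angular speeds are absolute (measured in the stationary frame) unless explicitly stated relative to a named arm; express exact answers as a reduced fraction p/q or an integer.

row1: w_G1=11/38 w_G3=11/38 w_R=11/38
row2: w_G1=27/38 w_G3=-11/38 w_R=0
total: w_G1=1 w_G3=0 w_R=11/38
asked value: 11/38

planetary set (33T centre, 24T on arm, 81T internal) — Willis relation
row 1 — lock + rotate with arm: ω_sun = ω_ring = ω_arm = x
row 2 — arm fixed, fixed-axis ratios: sun y, ring −(33/81)·y, arm 0
boundary: total ω_ring = x − (33/81)·y = 0 and total ω_sun = x + y = 1  ⇒  y = 27/38, x = 11/38
row 2 ring = −(33/81)·27/38 = -11/38
totals (row 1 + row 2): sun 11/38 + 27/38 = 1, ring 11/38 + (-11/38) = 0, arm 11/38 + 0 = 11/38
asked cell (row1, ring) = 11/38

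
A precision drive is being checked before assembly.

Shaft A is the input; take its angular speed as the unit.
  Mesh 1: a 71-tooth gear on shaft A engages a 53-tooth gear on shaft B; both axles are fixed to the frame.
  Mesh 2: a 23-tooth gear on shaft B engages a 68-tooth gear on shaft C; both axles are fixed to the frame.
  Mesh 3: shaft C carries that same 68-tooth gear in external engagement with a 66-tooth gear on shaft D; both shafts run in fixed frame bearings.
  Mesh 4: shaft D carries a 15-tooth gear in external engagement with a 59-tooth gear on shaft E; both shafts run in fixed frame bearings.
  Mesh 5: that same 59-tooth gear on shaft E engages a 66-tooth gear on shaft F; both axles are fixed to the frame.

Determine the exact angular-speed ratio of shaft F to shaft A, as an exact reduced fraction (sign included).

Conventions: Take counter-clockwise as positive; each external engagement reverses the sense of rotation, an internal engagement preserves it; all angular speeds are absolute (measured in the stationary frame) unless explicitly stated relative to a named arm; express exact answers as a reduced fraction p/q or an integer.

-8165/76956

class = fixed-axis compound train [5 meshes; 5 ratios multiply, 5 sense flips]
mesh 1 [71T→53T]: running ratio 71/53, sense −
mesh 2 [23T→68T]: running ratio 1633/3604, sense +
mesh 3 [68T→66T]: running ratio 1633/3498, sense −
mesh 4 [15T→59T]: running ratio 8165/68794, sense +
mesh 5 [59T→66T]: running ratio 8165/76956, sense −
ω_out/ω_in = -8165/76956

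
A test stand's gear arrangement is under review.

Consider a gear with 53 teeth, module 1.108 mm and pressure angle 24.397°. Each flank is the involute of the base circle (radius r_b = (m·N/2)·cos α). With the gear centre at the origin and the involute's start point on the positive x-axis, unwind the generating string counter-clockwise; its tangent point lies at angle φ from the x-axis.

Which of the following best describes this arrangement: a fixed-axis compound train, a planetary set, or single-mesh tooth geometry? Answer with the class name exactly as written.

single-mesh tooth geometry

class = single-mesh tooth geometry [base-circle involute, m = 1.108, 53T]
classification: single-mesh tooth geometry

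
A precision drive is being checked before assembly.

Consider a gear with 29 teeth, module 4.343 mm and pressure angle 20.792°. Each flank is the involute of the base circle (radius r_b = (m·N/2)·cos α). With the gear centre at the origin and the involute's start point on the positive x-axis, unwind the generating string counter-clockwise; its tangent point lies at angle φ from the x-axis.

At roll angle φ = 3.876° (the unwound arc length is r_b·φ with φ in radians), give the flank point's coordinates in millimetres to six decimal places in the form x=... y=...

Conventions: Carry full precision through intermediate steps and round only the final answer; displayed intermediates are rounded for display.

x=59.006924 y=0.006073

class = single-mesh tooth geometry [base-circle involute, m = 4.343, 29T]
pitch radius r_p = m·N/2 = 4.343·29/2 = 62.973500
base radius r_b = r_p·cos α = 62.973500·cos 20.792° = 58.872367
roll angle φ = 3.876° = 0.06764896 rad
x = r_b·(cos φ + φ·sin φ) = 59.006924
y = r_b·(sin φ − φ·cos φ) = 0.006073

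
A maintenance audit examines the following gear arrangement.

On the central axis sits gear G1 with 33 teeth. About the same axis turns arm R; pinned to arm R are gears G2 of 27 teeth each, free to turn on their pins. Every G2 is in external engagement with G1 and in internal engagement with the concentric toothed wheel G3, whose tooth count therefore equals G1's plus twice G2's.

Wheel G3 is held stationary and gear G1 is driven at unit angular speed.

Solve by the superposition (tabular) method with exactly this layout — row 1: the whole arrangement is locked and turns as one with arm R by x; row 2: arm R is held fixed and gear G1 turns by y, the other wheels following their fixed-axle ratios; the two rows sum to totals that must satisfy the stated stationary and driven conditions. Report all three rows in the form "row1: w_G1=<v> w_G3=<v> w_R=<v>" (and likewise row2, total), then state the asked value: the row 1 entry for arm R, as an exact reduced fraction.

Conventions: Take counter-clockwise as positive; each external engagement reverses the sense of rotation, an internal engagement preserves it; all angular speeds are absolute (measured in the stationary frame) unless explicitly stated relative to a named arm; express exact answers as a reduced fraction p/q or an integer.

row1: w_G1=11/40 w_G3=11/40 w_R=11/40
row2: w_G1=29/40 w_G3=-11/40 w_R=0
total: w_G1=1 w_G3=0 w_R=11/40
asked value: 11/40

recognized (axles ride arm R): planetary set, 33/27/87 teeth
superposition row 1 [locked train]: every member turns x
row 2 — arm fixed, fixed-axis ratios: sun y, ring −(33/87)·y, arm 0
boundary: total ω_ring = x − (33/87)·y = 0 and total ω_sun = x + y = 1  ⇒  y = 29/40, x = 11/40
row 2 ring = −(33/87)·29/40 = -11/40
totals (row 1 + row 2): sun 11/40 + 29/40 = 1, ring 11/40 + (-11/40) = 0, arm 11/40 + 0 = 11/40
asked cell (row1, arm) = 11/40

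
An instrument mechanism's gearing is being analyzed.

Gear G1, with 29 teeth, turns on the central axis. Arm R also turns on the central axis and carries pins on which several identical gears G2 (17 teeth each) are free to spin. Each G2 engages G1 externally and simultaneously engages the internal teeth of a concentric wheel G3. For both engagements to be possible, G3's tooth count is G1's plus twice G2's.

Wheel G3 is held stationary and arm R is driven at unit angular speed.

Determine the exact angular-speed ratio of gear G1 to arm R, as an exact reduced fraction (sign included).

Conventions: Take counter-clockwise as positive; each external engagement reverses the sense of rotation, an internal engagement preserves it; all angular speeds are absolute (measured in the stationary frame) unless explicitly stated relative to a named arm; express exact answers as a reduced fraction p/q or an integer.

92/29

topology: planetary set — G1 29T / G2 17T / G3 63T, arm = carrier (Willis)
ring teeth: 29 + 2·17 = 63
29(ω_sun−ω_arm) = −63(ω_ring−ω_arm),  ω_ring = 0, ω_arm = 1
ω_sun = 1 − (63/29)(0−1) = 92/29
ω_out/ω_in = 92/29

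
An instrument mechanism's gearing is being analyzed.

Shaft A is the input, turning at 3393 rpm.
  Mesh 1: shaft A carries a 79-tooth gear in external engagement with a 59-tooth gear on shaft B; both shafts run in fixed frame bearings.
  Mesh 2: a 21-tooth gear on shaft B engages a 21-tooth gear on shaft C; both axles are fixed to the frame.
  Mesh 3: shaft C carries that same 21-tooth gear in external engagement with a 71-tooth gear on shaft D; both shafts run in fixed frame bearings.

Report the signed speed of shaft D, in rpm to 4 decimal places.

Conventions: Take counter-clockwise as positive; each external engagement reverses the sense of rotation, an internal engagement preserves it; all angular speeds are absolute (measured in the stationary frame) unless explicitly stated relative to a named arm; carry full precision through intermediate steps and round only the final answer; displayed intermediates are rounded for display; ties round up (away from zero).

recognized (4 fixed axles, 3 meshes): fixed-axis compound train
mesh 1 [79T→59T]: ω = 3393.0000×79/59 = 4543.1695 rpm, sense flips to −
mesh 2 [21T→21T]: ω = 4543.1695×21/21 = 4543.1695 rpm, sense flips to +
mesh 3 [21T→71T]: ω = 4543.1695×21/71 = 1343.7544 rpm, sense flips to −
signed output speed = -1343.7544 rpm

-1343.7544 rpm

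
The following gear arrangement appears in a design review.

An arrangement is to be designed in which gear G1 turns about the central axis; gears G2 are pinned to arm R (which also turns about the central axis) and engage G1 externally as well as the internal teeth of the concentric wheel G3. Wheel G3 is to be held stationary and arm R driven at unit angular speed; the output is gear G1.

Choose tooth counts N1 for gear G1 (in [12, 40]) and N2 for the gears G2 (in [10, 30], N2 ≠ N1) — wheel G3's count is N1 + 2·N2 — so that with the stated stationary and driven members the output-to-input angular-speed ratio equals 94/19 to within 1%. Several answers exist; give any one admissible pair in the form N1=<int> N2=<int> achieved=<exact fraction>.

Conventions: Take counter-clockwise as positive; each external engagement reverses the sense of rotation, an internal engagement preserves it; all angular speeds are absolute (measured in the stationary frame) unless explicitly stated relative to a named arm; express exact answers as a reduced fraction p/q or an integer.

N1=19 N2=28 achieved=94/19

class = planetary set [ratio 94/19 wanted; Willis about the carrier]
Willis with ω_ring = 0: ω_sun/ω_arm = (N1+N3)/N1; set equal to 94/19  ⇒  N3/N1 = 94/19 − 1 = 75/19
N3 = N1 + 2·N2  ⇒  N2/N1 = (N3/N1 − 1)/2 = (75/19 − 1)/2 = 28/19
smallest multiple with N1 ≥ 12 and N2 ≥ 10: k = 1  ⇒  N1 = 1·19 = 19, N2 = 1·28 = 28 (N1 ≤ 40, N2 ≤ 30, N2 ≠ N1 ✓), N3 = 19 + 2·28 = 75
check: (N1+N3)/N1 with N1 = 19, N3 = 75 gives 94/19; |achieved − target| = 0 ≤ 47/950 ✓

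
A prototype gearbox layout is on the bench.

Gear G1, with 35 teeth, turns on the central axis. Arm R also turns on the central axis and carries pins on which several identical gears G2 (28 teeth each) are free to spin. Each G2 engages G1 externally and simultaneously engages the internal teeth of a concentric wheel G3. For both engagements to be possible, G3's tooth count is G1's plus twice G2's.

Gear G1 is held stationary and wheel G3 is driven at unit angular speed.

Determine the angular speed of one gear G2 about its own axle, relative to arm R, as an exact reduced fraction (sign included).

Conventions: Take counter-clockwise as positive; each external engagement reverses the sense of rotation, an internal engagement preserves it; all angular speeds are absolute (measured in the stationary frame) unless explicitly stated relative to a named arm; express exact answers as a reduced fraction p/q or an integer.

65/72

class = planetary set [G3 = 35+2·28 = 91; Willis about the carrier]
ring teeth: 35 + 2·28 = 91
35(ω_sun−ω_arm) = −91(ω_ring−ω_arm),  ω_sun = 0, ω_ring = 1
35(0−ω_arm) = −91(1−ω_arm)  ⇒  126·ω_arm = 91  ⇒  ω_arm = 13/18
sun–planet mesh: 35·(0−13/18) = −28·(ω_p−ω_arm)  ⇒  ω_p−ω_arm = 65/72
exact speed ratio = 65/72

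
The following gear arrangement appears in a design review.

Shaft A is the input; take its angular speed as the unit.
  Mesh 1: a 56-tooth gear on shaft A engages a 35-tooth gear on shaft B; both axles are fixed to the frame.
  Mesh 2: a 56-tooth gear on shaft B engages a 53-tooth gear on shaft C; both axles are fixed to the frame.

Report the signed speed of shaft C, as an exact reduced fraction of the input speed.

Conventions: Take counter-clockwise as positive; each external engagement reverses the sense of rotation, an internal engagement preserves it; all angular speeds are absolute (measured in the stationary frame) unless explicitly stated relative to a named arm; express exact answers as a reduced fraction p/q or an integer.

448/265

2-mesh fixed-axis compound train (all bearings frame-fixed)
mesh 1 [56T→35T]: |ω|/ω_in = 1×56/35 = 8/5, sense flips to −
mesh 2 [56T→53T]: |ω|/ω_in = (8/5)×56/53 = 448/265, sense flips to +
signed output speed (× input speed) = 448/265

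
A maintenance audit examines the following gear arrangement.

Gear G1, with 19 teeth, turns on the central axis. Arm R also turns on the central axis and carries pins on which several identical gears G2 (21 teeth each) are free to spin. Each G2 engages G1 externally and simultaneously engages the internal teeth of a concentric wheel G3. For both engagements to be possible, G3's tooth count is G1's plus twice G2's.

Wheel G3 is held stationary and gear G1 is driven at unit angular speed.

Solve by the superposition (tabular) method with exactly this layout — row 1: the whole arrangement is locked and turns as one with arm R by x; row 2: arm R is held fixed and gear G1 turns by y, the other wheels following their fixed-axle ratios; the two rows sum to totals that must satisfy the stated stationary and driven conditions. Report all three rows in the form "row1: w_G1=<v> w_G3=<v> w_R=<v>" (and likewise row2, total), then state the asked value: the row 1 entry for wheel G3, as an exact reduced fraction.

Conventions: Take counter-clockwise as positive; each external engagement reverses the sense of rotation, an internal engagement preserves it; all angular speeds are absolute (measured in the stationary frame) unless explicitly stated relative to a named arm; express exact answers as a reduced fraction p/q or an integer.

row1: w_G1=19/80 w_G3=19/80 w_R=19/80
row2: w_G1=61/80 w_G3=-19/80 w_R=0
total: w_G1=1 w_G3=0 w_R=19/80
asked value: 19/80

topology: planetary set — G1 19T / G2 21T / G3 61T, arm = carrier (Willis)
row 1 (train locked, turned with arm): all members turn x
row 2 (arm held, sun turns y): ω_ring = −(19/61)·y, ω_arm = 0
boundary: total ω_ring = x − (19/61)·y = 0 and total ω_sun = x + y = 1  ⇒  y = 61/80, x = 19/80
row 2 ring = −(19/61)·61/80 = -19/80
totals (row 1 + row 2): sun 19/80 + 61/80 = 1, ring 19/80 + (-19/80) = 0, arm 19/80 + 0 = 19/80
asked cell (row1, ring) = 19/80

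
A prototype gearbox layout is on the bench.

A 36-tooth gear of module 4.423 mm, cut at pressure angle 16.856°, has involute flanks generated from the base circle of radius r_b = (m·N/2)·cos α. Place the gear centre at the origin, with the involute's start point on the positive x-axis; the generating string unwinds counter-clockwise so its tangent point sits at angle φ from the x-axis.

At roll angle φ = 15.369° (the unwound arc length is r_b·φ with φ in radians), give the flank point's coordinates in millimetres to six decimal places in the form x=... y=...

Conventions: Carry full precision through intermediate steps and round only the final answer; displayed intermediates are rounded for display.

class = single-mesh tooth geometry [base-circle involute, m = 4.423, 36T]
pitch radius r_p = m·N/2 = 4.423·36/2 = 79.614000
base radius r_b = r_p·cos α = 79.614000·cos 16.856° = 76.193508
roll angle φ = 15.369° = 0.26823965 rad
x = r_b·(cos φ + φ·sin φ) = 78.885553
y = r_b·(sin φ − φ·cos φ) = 0.486673

x=78.885553 y=0.486673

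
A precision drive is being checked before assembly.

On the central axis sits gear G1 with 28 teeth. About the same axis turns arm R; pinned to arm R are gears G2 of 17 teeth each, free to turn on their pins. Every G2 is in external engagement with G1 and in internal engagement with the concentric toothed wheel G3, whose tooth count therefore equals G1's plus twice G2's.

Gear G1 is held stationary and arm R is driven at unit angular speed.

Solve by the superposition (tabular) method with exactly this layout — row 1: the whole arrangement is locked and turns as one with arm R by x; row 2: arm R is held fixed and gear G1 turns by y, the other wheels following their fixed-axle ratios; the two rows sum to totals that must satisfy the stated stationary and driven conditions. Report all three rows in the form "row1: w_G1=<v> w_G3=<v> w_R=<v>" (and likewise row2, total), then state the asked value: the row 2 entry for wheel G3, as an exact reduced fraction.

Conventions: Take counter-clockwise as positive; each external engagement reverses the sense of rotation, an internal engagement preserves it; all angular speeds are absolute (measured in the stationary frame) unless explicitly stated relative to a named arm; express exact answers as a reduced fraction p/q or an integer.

row1: w_G1=1 w_G3=1 w_R=1
row2: w_G1=-1 w_G3=14/31 w_R=0
total: w_G1=0 w_G3=45/31 w_R=1
asked value: 14/31

planetary set (28T centre, 17T on arm, 62T internal) — Willis relation
row 1 — lock + rotate with arm: ω_sun = ω_ring = ω_arm = x
row 2 (arm held, sun turns y): ω_ring = −(28/62)·y, ω_arm = 0
boundary: total ω_sun = x + y = 0 and total ω_arm = x = 1  ⇒  y = -1, x = 1
row 2 ring = −(28/62)·(-1) = 14/31
totals (row 1 + row 2): sun 1 + (-1) = 0, ring 1 + 14/31 = 45/31, arm 1 + 0 = 1
asked cell (row2, ring) = 14/31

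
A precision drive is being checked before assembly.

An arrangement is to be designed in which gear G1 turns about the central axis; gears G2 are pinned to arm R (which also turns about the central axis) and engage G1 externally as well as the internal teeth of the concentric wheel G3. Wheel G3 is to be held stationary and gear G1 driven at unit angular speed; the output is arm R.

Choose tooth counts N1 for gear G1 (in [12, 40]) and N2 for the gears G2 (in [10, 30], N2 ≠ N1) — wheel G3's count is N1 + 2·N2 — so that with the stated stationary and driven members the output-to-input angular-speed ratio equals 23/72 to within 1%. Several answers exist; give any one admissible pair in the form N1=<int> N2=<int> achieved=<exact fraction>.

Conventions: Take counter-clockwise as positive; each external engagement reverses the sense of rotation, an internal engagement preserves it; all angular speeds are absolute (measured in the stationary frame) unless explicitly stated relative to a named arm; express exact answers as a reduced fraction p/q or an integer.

N1=23 N2=13 achieved=23/72

design class (target 23/72): planetary set
Willis with ω_ring = 0: ω_arm/ω_sun = N1/(N1+N3); set equal to 23/72  ⇒  N3/N1 = 1/(23/72) − 1 = 49/23
N3 = N1 + 2·N2  ⇒  N2/N1 = (N3/N1 − 1)/2 = (49/23 − 1)/2 = 13/23
smallest multiple with N1 ≥ 12 and N2 ≥ 10: k = 1  ⇒  N1 = 1·23 = 23, N2 = 1·13 = 13 (N1 ≤ 40, N2 ≤ 30, N2 ≠ N1 ✓), N3 = 23 + 2·13 = 49
check: N1/(N1+N3) with N1 = 23, N3 = 49 gives 23/72; |achieved − target| = 0 ≤ 23/7200 ✓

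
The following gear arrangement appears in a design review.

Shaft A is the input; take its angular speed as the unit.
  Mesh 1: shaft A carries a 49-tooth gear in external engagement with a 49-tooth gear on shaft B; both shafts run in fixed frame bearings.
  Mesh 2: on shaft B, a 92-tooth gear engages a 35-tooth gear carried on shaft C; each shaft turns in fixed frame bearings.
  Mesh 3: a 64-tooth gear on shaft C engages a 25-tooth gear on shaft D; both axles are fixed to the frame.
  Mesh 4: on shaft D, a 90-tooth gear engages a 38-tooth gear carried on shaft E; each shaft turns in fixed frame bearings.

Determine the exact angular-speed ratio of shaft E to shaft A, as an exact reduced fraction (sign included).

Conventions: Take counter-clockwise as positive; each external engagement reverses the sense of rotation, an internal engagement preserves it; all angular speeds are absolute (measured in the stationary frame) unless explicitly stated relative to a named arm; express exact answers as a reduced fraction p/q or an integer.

class = fixed-axis compound train [4 meshes; 4 ratios multiply, 4 sense flips]
mesh 1 [49T→49T]: running ratio 1, sense −
mesh 2 [92T→35T]: running ratio 92/35, sense +
mesh 3 [64T→25T]: running ratio 5888/875, sense −
mesh 4 [90T→38T]: running ratio 52992/3325, sense +
ω_out/ω_in = 52992/3325

52992/3325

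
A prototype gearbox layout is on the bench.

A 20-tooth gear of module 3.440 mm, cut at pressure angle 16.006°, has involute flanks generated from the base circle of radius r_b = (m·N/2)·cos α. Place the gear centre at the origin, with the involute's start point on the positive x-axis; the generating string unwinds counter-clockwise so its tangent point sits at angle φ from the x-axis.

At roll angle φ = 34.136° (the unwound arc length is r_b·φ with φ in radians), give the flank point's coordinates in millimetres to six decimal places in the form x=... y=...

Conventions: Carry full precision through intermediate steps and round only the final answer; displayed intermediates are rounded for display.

topology: single-mesh involute geometry — m = 3.440, N = 20
pitch radius r_p = m·N/2 = 3.440·20/2 = 34.400000
base radius r_b = r_p·cos α = 34.400000·cos 16.006° = 33.066409
roll angle φ = 34.136° = 0.59578559 rad
x = r_b·(cos φ + φ·sin φ) = 38.424439
y = r_b·(sin φ − φ·cos φ) = 2.249267

x=38.424439 y=2.249267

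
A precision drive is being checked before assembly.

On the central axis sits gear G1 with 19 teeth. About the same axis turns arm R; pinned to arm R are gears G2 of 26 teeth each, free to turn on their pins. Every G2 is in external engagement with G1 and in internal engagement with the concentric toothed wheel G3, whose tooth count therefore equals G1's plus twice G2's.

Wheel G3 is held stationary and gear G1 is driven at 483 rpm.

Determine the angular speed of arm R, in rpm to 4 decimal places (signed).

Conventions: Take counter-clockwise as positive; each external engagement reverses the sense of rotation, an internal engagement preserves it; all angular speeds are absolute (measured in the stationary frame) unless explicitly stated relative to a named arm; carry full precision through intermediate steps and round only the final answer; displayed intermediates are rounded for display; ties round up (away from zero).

+101.9667 rpm

topology: planetary set — G1 19T / G2 26T / G3 71T, arm = carrier (Willis)
normalise by the input: solve with ω_sun = 1, then scale by 483 rpm
ring teeth: 19 + 2·26 = 71
19(ω_sun−ω_arm) = −71(ω_ring−ω_arm),  ω_ring = 0, ω_sun = 1
19(1−ω_arm) = −71(0−ω_arm)  ⇒  90·ω_arm = 19  ⇒  ω_arm = 19/90
scale: ω_arm = 19/90 × 483 rpm = +101.9667 rpm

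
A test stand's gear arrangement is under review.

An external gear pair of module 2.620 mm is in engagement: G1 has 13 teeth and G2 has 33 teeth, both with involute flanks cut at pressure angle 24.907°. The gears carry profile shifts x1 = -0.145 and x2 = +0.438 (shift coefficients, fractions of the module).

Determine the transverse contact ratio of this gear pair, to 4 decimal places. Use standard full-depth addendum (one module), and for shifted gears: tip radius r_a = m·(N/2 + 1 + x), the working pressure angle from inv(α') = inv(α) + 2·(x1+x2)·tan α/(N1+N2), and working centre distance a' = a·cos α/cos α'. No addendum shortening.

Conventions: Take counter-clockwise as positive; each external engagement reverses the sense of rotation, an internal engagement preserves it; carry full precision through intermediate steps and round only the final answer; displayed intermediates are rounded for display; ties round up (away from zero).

class = single-mesh tooth geometry [involute pair 13T × 33T, m = 2.620]
base radii: r_b1 = 15.446083, r_b2 = 39.209289
tip radii: r_a1 = 19.270100, r_a2 = 46.997560
inv(α') = inv(24.907°) + 2·(-0.145+0.438)·tan α/(13+33) = 0.03553909  ⇒  α' = 26.37712°
a' = a·cos α / cos α' = 60.2600·cos 24.907°/cos 26.37712° = 61.006841
action lengths: √(r_a1²−r_b1²) = 11.521947, √(r_a2²−r_b2²) = 25.911432
base pitch p_b = π·m·cos α = 7.465431
CR = (11.521947 + 25.911432 − 61.006841·sin 26.37712°)/7.465431 = 1.383632
contact ratio ≈ 1.3836

1.3836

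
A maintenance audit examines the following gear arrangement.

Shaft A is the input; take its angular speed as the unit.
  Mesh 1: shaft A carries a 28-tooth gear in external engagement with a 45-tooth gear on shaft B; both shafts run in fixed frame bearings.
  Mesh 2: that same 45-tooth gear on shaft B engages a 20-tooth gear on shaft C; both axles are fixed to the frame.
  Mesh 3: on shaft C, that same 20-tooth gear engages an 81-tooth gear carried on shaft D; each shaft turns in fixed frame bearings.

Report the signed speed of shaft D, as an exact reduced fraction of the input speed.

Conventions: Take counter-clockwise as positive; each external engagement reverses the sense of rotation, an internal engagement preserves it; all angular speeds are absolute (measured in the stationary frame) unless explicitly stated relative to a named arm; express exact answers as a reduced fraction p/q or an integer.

3-mesh fixed-axis compound train (all bearings frame-fixed)
mesh 1 [28T→45T]: |ω|/ω_in = 1×28/45 = 28/45, sense flips to −
mesh 2 [45T→20T]: |ω|/ω_in = (28/45)×45/20 = 7/5, sense flips to +
mesh 3 [20T→81T]: |ω|/ω_in = (7/5)×20/81 = 28/81, sense flips to −
signed output speed (× input speed) = -28/81

-28/81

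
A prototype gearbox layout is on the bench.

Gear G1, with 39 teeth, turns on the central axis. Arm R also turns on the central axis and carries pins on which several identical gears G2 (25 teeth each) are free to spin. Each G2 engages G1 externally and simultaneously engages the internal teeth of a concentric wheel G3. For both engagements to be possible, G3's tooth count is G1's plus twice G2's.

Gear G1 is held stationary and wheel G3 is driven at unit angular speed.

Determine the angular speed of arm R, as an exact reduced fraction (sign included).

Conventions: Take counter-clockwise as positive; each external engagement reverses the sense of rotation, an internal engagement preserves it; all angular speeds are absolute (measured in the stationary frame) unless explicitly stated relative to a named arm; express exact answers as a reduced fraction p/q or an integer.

89/128

topology: planetary set — G1 39T / G2 25T / G3 89T, arm = carrier (Willis)
ring teeth: 39 + 2·25 = 89
39(ω_sun−ω_arm) = −89(ω_ring−ω_arm),  ω_sun = 0, ω_ring = 1
39(0−ω_arm) = −89(1−ω_arm)  ⇒  128·ω_arm = 89  ⇒  ω_arm = 89/128
exact speed ratio = 89/128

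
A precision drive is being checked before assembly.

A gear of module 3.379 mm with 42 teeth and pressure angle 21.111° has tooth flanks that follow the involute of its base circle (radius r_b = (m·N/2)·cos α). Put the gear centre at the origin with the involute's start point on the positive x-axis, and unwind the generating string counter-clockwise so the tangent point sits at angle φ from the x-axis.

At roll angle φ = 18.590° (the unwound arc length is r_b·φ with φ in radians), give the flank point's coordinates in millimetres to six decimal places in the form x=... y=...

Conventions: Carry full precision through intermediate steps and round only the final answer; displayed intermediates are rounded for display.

x=69.589705 y=0.745771

single-mesh involute tooth geometry (42T wheel at module 3.379)
pitch radius r_p = m·N/2 = 3.379·42/2 = 70.959000
base radius r_b = r_p·cos α = 70.959000·cos 21.111° = 66.196544
roll angle φ = 18.590° = 0.32445671 rad
x = r_b·(cos φ + φ·sin φ) = 69.589705
y = r_b·(sin φ − φ·cos φ) = 0.745771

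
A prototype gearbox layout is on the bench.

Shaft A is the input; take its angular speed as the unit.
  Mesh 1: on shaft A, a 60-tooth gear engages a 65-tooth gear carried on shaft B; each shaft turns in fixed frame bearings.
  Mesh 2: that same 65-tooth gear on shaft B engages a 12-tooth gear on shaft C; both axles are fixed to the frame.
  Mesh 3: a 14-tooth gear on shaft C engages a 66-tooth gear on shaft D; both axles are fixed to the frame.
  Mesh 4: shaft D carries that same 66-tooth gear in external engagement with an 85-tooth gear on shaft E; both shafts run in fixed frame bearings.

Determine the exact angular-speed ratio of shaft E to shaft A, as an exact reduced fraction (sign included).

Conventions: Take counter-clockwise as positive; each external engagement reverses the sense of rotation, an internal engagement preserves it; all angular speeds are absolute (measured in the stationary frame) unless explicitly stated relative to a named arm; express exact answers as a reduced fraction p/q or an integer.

14/17

class = fixed-axis compound train [4 meshes; 4 ratios multiply, 4 sense flips]
mesh 1 [60T→65T]: running ratio 12/13, sense −
mesh 2 [65T→12T]: running ratio 5, sense +
mesh 3 [14T→66T]: running ratio 35/33, sense −
mesh 4 [66T→85T]: running ratio 14/17, sense +
ω_out/ω_in = 14/17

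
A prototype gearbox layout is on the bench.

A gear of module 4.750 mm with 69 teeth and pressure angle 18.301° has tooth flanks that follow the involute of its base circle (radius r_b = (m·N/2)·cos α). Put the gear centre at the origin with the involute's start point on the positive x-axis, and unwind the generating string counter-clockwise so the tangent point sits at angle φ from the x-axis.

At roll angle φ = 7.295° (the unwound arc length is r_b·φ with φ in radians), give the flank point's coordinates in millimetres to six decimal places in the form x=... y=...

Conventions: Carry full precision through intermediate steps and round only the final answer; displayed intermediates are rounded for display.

x=156.842187 y=0.106869

recognized (one wheel, involute flank): single-mesh tooth geometry, m = 4.750, N = 69
pitch radius r_p = m·N/2 = 4.750·69/2 = 163.875000
base radius r_b = r_p·cos α = 163.875000·cos 18.301° = 155.586202
roll angle φ = 7.295° = 0.12732177 rad
x = r_b·(cos φ + φ·sin φ) = 156.842187
y = r_b·(sin φ − φ·cos φ) = 0.106869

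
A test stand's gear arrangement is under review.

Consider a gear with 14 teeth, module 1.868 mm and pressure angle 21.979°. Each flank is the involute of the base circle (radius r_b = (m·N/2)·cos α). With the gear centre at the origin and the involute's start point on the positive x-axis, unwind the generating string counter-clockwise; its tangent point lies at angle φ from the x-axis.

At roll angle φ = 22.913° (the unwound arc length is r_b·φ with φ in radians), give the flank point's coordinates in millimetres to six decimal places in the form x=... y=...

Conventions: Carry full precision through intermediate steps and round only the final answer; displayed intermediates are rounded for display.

recognized (one wheel, involute flank): single-mesh tooth geometry, m = 1.868, N = 14
pitch radius r_p = m·N/2 = 1.868·14/2 = 13.076000
base radius r_b = r_p·cos α = 13.076000·cos 21.979° = 12.125651
roll angle φ = 22.913° = 0.39990729 rad
x = r_b·(cos φ + φ·sin φ) = 13.056830
y = r_b·(sin φ − φ·cos φ) = 0.254390

x=13.056830 y=0.254390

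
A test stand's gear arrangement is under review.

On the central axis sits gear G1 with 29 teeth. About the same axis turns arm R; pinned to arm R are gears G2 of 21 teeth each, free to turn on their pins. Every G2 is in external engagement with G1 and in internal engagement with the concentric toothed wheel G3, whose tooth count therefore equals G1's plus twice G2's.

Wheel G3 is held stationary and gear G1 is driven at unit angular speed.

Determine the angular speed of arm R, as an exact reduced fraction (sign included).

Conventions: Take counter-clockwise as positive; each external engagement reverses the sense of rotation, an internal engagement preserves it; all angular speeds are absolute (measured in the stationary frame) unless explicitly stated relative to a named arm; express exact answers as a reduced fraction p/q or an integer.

class = planetary set [G3 = 29+2·21 = 71; Willis about the carrier]
ring teeth: 29 + 2·21 = 71
29(ω_sun−ω_arm) = −71(ω_ring−ω_arm),  ω_ring = 0, ω_sun = 1
29(1−ω_arm) = −71(0−ω_arm)  ⇒  100·ω_arm = 29  ⇒  ω_arm = 29/100
exact speed ratio = 29/100

29/100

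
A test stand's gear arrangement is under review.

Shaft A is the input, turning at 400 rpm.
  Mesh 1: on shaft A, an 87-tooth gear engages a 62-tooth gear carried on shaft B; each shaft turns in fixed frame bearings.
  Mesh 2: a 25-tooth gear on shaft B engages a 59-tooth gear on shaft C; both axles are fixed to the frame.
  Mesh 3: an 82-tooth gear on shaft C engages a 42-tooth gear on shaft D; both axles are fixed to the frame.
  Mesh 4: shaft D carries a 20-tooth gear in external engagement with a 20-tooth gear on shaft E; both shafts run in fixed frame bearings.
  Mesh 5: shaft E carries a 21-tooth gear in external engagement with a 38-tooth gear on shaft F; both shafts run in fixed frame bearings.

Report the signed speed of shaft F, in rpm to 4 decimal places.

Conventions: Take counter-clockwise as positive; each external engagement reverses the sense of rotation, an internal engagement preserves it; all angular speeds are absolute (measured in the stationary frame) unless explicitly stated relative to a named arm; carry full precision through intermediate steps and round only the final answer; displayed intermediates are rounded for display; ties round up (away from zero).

recognized (6 fixed axles, 5 meshes): fixed-axis compound train
mesh 1 [87T→62T]: ω = 400.0000×87/62 = 561.2903 rpm, sense flips to −
mesh 2 [25T→59T]: ω = 561.2903×25/59 = 237.8349 rpm, sense flips to +
mesh 3 [82T→42T]: ω = 237.8349×82/42 = 464.3443 rpm, sense flips to −
mesh 4 [20T→20T]: ω = 464.3443×20/20 = 464.3443 rpm, sense flips to +
mesh 5 [21T→38T]: ω = 464.3443×21/38 = 256.6113 rpm, sense flips to −
signed output speed = -256.6113 rpm

-256.6113 rpm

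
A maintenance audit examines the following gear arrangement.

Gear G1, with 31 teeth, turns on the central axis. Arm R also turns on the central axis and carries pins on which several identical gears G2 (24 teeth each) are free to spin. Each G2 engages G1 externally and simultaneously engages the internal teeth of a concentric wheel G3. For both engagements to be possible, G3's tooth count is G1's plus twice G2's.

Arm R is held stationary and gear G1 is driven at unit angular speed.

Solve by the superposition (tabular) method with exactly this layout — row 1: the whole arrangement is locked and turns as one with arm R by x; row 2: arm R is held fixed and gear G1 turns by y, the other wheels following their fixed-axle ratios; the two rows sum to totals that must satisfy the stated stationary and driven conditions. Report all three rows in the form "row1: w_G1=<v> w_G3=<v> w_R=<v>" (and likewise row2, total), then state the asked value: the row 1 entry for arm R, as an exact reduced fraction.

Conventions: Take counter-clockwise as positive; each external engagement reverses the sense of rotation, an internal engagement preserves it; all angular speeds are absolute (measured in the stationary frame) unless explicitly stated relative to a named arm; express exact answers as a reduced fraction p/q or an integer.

recognized (axles ride arm R): planetary set, 31/24/79 teeth
row 1 (train locked, turned with arm): all members turn x
row 2: sun turns y, ring = −(31/79)·y, arm 0
boundary: total ω_arm = x = 0 and total ω_sun = x + y = 1  ⇒  y = 1, x = 0
row 2 ring = −(31/79)·1 = -31/79
totals (row 1 + row 2): sun 0 + 1 = 1, ring 0 + (-31/79) = -31/79, arm 0 + 0 = 0
asked cell (row1, arm) = 0

row1: w_G1=0 w_G3=0 w_R=0
row2: w_G1=1 w_G3=-31/79 w_R=0
total: w_G1=1 w_G3=-31/79 w_R=0
asked value: 0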